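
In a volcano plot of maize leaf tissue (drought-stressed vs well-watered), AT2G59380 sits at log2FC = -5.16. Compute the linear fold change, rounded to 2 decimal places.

Fold change = 2^(-5.16) = 0.028
That is, AT2G59380 drops to 2.8% of the well-watered level.

0.03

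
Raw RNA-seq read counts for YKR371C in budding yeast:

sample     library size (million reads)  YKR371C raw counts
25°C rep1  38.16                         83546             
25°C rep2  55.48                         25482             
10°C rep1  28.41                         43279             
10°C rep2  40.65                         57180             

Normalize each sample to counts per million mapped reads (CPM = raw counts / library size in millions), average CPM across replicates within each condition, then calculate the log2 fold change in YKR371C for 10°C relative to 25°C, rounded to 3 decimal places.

CPM(25°C rep1) = 83546 / 38.16 = 2189.3606
CPM(25°C rep2) = 25482 / 55.48 = 459.3006
CPM(10°C rep1) = 43279 / 28.41 = 1523.3721
CPM(10°C rep2) = 57180 / 40.65 = 1406.6421
mean CPM(25°C) = 1324.3306; mean CPM(10°C) = 1465.0071
Fold change = 1465.0071 / 1324.3306 = 1.10622
log2(1.10622) = 0.1456

0.146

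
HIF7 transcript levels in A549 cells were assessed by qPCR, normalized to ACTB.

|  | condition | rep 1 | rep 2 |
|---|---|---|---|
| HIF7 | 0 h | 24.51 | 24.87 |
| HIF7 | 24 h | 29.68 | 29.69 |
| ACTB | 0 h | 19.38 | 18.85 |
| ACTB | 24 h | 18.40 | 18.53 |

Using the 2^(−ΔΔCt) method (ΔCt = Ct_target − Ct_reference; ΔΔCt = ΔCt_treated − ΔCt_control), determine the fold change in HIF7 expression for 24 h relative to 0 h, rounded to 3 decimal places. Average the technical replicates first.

0.020

Mean Ct: HIF7 0 h 24.690; HIF7 24 h 29.685; ACTB 0 h 19.115; ACTB 24 h 18.465
ΔCt(0 h) = 24.690 − 19.115 = 5.575
ΔCt(24 h) = 29.685 − 18.465 = 11.220
ΔΔCt = 11.220 − 5.575 = 5.645
Fold change = 2^(−5.645) = 0.0200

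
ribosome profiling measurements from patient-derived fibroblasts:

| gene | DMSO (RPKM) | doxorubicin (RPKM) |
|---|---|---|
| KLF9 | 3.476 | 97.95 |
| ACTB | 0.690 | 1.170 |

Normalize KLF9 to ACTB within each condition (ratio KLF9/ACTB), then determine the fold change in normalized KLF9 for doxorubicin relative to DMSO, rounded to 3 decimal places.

KLF9/ACTB (DMSO) = 3.476 / 0.690 = 5.0377
KLF9/ACTB (doxorubicin) = 97.95 / 1.170 = 83.718
Fold change = 83.718 / 5.0377 = 16.6184

16.618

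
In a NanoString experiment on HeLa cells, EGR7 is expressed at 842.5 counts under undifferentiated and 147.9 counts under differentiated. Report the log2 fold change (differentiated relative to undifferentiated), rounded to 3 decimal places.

-2.510

Fold change = 147.9 / 842.5 = 0.1755
log2(0.1755) = -2.5101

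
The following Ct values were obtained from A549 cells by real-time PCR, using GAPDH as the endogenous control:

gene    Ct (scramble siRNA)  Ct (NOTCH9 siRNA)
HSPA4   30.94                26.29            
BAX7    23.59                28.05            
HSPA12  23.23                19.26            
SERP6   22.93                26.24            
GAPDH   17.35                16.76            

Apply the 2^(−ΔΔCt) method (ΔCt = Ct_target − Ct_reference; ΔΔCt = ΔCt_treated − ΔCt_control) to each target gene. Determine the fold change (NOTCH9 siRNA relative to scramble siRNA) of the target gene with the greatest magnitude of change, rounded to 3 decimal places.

HSPA4: ΔΔCt = (26.29−16.76) − (30.94−17.35) = 9.53 − 13.59 = -4.06; fold change = 2^4.06 = 16.679
BAX7: ΔΔCt = (28.05−16.76) − (23.59−17.35) = 11.29 − 6.24 = 5.05; fold change = 2^-5.05 = 0.030
HSPA12: ΔΔCt = (19.26−16.76) − (23.23−17.35) = 2.50 − 5.88 = -3.38; fold change = 2^3.38 = 10.411
SERP6: ΔΔCt = (26.24−16.76) − (22.93−17.35) = 9.48 − 5.58 = 3.90; fold change = 2^-3.90 = 0.067
BAX7 has the largest |ΔΔCt| = 5.05.

0.030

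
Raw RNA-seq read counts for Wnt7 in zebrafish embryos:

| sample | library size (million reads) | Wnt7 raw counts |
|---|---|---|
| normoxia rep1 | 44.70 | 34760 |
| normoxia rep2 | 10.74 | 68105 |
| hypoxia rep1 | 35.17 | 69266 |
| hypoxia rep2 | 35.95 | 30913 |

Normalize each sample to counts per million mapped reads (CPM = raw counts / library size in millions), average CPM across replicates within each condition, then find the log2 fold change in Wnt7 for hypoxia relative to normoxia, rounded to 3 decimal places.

-1.331

CPM(normoxia rep1) = 34760 / 44.70 = 777.6286
CPM(normoxia rep2) = 68105 / 10.74 = 6341.2477
CPM(hypoxia rep1) = 69266 / 35.17 = 1969.4626
CPM(hypoxia rep2) = 30913 / 35.95 = 859.8887
mean CPM(normoxia) = 3559.4382; mean CPM(hypoxia) = 1414.6757
Fold change = 1414.6757 / 3559.4382 = 0.39744
log2(0.39744) = -1.3312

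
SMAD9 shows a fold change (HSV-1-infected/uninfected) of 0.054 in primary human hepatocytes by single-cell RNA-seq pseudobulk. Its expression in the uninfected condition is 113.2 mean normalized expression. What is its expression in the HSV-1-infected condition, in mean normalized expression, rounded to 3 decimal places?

6.113

HSV-1-infected expression = 113.2 × 0.054 = 6.113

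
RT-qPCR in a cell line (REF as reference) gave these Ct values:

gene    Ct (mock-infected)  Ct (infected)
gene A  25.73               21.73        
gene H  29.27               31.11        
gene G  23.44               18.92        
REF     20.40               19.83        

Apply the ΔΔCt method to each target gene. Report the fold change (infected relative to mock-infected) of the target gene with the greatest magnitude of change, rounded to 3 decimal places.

gene A: ΔΔCt = (21.73−19.83) − (25.73−20.40) = 1.90 − 5.33 = -3.43; fold change = 2^3.43 = 10.778
gene H: ΔΔCt = (31.11−19.83) − (29.27−20.40) = 11.28 − 8.87 = 2.41; fold change = 2^-2.41 = 0.188
gene G: ΔΔCt = (18.92−19.83) − (23.44−20.40) = -0.91 − 3.04 = -3.95; fold change = 2^3.95 = 15.455
gene G has the largest |ΔΔCt| = 3.95.

15.455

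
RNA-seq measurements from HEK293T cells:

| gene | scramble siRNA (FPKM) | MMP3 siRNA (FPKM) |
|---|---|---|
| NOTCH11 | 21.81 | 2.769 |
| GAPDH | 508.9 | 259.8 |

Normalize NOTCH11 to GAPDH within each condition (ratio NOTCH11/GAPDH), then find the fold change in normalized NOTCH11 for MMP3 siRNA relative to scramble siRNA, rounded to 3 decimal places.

NOTCH11/GAPDH (scramble siRNA) = 21.81 / 508.9 = 0.042857
NOTCH11/GAPDH (MMP3 siRNA) = 2.769 / 259.8 = 0.010658
Fold change = 0.010658 / 0.042857 = 0.2487

0.249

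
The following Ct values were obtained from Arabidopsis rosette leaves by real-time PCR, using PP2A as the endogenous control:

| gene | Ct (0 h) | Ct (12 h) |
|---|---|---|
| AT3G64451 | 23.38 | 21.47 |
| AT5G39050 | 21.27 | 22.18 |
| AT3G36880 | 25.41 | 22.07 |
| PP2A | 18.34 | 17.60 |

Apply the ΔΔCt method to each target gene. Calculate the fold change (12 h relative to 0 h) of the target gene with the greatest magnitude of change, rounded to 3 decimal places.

AT3G64451: ΔΔCt = (21.47−17.60) − (23.38−18.34) = 3.87 − 5.04 = -1.17; fold change = 2^1.17 = 2.250
AT5G39050: ΔΔCt = (22.18−17.60) − (21.27−18.34) = 4.58 − 2.93 = 1.65; fold change = 2^-1.65 = 0.319
AT3G36880: ΔΔCt = (22.07−17.60) − (25.41−18.34) = 4.47 − 7.07 = -2.60; fold change = 2^2.60 = 6.063
AT3G36880 has the largest |ΔΔCt| = 2.60.

6.063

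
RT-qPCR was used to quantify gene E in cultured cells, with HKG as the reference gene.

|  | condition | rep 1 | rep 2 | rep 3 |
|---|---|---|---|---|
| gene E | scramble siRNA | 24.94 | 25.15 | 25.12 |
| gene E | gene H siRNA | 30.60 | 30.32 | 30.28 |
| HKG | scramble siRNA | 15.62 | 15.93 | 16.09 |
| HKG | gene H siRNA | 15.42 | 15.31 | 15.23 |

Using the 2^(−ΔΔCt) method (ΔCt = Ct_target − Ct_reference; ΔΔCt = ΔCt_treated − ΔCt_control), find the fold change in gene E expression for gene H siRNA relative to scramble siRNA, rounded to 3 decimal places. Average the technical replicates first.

Mean Ct: gene E scramble siRNA 25.070; gene E gene H siRNA 30.400; HKG scramble siRNA 15.880; HKG gene H siRNA 15.320
ΔCt(scramble siRNA) = 25.070 − 15.880 = 9.190
ΔCt(gene H siRNA) = 30.400 − 15.320 = 15.080
ΔΔCt = 15.080 − 9.190 = 5.890
Fold change = 2^(−5.890) = 0.0169

0.017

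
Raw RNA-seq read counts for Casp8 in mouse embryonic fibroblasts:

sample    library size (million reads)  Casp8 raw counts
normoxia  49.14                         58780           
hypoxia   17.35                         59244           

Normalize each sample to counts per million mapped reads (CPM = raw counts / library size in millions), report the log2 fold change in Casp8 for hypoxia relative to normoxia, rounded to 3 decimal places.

1.513

CPM(normoxia) = 58780 / 49.14 = 1196.1742
CPM(hypoxia) = 59244 / 17.35 = 3414.6398
Fold change = 3414.6398 / 1196.1742 = 2.85463
log2(2.85463) = 1.5133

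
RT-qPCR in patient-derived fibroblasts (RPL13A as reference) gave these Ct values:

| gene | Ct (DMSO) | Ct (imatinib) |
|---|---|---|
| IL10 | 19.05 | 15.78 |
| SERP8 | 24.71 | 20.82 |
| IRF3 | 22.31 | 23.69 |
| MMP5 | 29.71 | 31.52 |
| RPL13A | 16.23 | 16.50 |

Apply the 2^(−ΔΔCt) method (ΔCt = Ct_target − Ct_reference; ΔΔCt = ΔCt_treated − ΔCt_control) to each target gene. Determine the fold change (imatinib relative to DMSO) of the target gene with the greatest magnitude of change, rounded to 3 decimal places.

17.877

IL10: ΔΔCt = (15.78−16.50) − (19.05−16.23) = -0.72 − 2.82 = -3.54; fold change = 2^3.54 = 11.632
SERP8: ΔΔCt = (20.82−16.50) − (24.71−16.23) = 4.32 − 8.48 = -4.16; fold change = 2^4.16 = 17.877
IRF3: ΔΔCt = (23.69−16.50) − (22.31−16.23) = 7.19 − 6.08 = 1.11; fold change = 2^-1.11 = 0.463
MMP5: ΔΔCt = (31.52−16.50) − (29.71−16.23) = 15.02 − 13.48 = 1.54; fold change = 2^-1.54 = 0.344
SERP8 has the largest |ΔΔCt| = 4.16.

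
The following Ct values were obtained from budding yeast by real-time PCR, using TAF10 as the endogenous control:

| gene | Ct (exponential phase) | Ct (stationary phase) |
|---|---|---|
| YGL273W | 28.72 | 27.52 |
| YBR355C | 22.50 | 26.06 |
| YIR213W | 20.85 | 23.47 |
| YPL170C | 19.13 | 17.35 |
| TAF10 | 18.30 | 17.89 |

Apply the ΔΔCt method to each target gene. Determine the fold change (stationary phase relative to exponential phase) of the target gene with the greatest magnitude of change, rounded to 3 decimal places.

0.064

YGL273W: ΔΔCt = (27.52−17.89) − (28.72−18.30) = 9.63 − 10.42 = -0.79; fold change = 2^0.79 = 1.729
YBR355C: ΔΔCt = (26.06−17.89) − (22.50−18.30) = 8.17 − 4.20 = 3.97; fold change = 2^-3.97 = 0.064
YIR213W: ΔΔCt = (23.47−17.89) − (20.85−18.30) = 5.58 − 2.55 = 3.03; fold change = 2^-3.03 = 0.122
YPL170C: ΔΔCt = (17.35−17.89) − (19.13−18.30) = -0.54 − 0.83 = -1.37; fold change = 2^1.37 = 2.585
YBR355C has the largest |ΔΔCt| = 3.97.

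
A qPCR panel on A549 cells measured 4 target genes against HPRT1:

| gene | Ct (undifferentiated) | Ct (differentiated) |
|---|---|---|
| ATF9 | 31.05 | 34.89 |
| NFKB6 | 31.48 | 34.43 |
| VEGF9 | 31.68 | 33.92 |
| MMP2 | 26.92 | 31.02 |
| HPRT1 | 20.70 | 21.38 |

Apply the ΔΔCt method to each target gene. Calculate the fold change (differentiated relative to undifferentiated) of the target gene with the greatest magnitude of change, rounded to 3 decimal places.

ATF9: ΔΔCt = (34.89−21.38) − (31.05−20.70) = 13.51 − 10.35 = 3.16; fold change = 2^-3.16 = 0.112
NFKB6: ΔΔCt = (34.43−21.38) − (31.48−20.70) = 13.05 − 10.78 = 2.27; fold change = 2^-2.27 = 0.207
VEGF9: ΔΔCt = (33.92−21.38) − (31.68−20.70) = 12.54 − 10.98 = 1.56; fold change = 2^-1.56 = 0.339
MMP2: ΔΔCt = (31.02−21.38) − (26.92−20.70) = 9.64 − 6.22 = 3.42; fold change = 2^-3.42 = 0.093
MMP2 has the largest |ΔΔCt| = 3.42.

0.093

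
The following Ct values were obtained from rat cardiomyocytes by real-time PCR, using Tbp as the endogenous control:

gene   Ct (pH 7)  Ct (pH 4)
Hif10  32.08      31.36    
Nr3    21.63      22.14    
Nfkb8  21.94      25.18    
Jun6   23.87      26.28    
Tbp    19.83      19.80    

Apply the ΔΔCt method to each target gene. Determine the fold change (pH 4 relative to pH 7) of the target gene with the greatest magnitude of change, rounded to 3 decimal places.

0.104

Hif10: ΔΔCt = (31.36−19.80) − (32.08−19.83) = 11.56 − 12.25 = -0.69; fold change = 2^0.69 = 1.613
Nr3: ΔΔCt = (22.14−19.80) − (21.63−19.83) = 2.34 − 1.80 = 0.54; fold change = 2^-0.54 = 0.688
Nfkb8: ΔΔCt = (25.18−19.80) − (21.94−19.83) = 5.38 − 2.11 = 3.27; fold change = 2^-3.27 = 0.104
Jun6: ΔΔCt = (26.28−19.80) − (23.87−19.83) = 6.48 − 4.04 = 2.44; fold change = 2^-2.44 = 0.184
Nfkb8 has the largest |ΔΔCt| = 3.27.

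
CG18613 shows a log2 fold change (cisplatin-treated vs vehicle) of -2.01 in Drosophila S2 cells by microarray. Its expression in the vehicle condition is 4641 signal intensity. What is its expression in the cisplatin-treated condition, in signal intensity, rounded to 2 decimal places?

1152.24

Fold change = 2^(-2.01) = 0.2483
cisplatin-treated expression = 4641 × 0.2483 = 1152.24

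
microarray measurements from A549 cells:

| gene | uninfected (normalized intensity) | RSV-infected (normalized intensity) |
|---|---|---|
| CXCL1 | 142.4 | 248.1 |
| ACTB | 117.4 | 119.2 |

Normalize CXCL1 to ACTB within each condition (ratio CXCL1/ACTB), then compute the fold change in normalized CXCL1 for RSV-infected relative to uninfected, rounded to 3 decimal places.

CXCL1/ACTB (uninfected) = 142.4 / 117.4 = 1.2129
CXCL1/ACTB (RSV-infected) = 248.1 / 119.2 = 2.0814
Fold change = 2.0814 / 1.2129 = 1.7160

1.716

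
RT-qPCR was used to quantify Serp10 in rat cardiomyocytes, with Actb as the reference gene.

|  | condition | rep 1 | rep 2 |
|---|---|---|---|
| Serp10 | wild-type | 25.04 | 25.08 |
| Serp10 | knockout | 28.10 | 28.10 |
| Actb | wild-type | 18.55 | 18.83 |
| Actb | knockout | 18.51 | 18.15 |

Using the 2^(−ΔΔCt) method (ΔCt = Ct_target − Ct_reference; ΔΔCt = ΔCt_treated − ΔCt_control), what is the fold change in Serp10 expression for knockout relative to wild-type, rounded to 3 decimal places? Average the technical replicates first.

Mean Ct: Serp10 wild-type 25.060; Serp10 knockout 28.100; Actb wild-type 18.690; Actb knockout 18.330
ΔCt(wild-type) = 25.060 − 18.690 = 6.370
ΔCt(knockout) = 28.100 − 18.330 = 9.770
ΔΔCt = 9.770 − 6.370 = 3.400
Fold change = 2^(−3.400) = 0.0947

0.095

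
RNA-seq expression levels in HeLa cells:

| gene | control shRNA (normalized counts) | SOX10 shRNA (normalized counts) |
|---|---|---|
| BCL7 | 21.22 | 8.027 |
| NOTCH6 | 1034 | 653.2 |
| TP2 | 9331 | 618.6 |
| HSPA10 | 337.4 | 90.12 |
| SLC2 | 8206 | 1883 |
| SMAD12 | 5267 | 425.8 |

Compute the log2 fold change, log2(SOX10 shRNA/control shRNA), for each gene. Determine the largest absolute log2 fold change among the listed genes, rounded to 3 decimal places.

3.915

log2(8.027/21.22) = -1.402  (BCL7)
log2(653.2/1034) = -0.663  (NOTCH6)
log2(618.6/9331) = -3.915  (TP2)
log2(90.12/337.4) = -1.905  (HSPA10)
log2(1883/8206) = -2.124  (SLC2)
log2(425.8/5267) = -3.629  (SMAD12)
The largest magnitude belongs to TP2.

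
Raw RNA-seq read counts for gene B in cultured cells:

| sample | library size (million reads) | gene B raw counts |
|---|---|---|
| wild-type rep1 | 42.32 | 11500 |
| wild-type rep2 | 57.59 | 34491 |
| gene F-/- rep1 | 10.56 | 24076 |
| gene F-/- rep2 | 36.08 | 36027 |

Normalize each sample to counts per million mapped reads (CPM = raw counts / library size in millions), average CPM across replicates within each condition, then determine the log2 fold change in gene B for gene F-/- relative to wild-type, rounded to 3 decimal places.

CPM(wild-type rep1) = 11500 / 42.32 = 271.7391
CPM(wild-type rep2) = 34491 / 57.59 = 598.9061
CPM(gene F-/- rep1) = 24076 / 10.56 = 2279.9242
CPM(gene F-/- rep2) = 36027 / 36.08 = 998.5310
mean CPM(wild-type) = 435.3226; mean CPM(gene F-/-) = 1639.2276
Fold change = 1639.2276 / 435.3226 = 3.76555
log2(3.76555) = 1.9129

1.913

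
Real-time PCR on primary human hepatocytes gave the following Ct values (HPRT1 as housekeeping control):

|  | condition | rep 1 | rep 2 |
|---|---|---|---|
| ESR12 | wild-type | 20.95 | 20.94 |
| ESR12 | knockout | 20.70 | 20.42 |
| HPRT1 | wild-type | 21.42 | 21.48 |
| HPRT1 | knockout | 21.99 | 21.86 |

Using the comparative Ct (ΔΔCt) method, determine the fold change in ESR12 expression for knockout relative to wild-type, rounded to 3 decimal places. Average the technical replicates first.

Mean Ct: ESR12 wild-type 20.945; ESR12 knockout 20.560; HPRT1 wild-type 21.450; HPRT1 knockout 21.925
ΔCt(wild-type) = 20.945 − 21.450 = -0.505
ΔCt(knockout) = 20.560 − 21.925 = -1.365
ΔΔCt = -1.365 − (-0.505) = -0.860
Fold change = 2^(−(-0.860)) = 2^0.860 = 1.8150

1.815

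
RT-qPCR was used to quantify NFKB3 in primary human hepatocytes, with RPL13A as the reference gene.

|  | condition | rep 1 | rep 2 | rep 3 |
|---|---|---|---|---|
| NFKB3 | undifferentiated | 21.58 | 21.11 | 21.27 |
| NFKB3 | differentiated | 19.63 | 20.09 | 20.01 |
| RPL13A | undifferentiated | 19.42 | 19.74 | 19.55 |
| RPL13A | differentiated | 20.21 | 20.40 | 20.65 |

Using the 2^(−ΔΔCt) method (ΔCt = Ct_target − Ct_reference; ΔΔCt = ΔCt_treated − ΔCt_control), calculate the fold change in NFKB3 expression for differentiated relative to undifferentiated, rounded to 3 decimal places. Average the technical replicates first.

Mean Ct: NFKB3 undifferentiated 21.320; NFKB3 differentiated 19.910; RPL13A undifferentiated 19.570; RPL13A differentiated 20.420
ΔCt(undifferentiated) = 21.320 − 19.570 = 1.750
ΔCt(differentiated) = 19.910 − 20.420 = -0.510
ΔΔCt = -0.510 − 1.750 = -2.260
Fold change = 2^(−(-2.260)) = 2^2.260 = 4.7899

4.790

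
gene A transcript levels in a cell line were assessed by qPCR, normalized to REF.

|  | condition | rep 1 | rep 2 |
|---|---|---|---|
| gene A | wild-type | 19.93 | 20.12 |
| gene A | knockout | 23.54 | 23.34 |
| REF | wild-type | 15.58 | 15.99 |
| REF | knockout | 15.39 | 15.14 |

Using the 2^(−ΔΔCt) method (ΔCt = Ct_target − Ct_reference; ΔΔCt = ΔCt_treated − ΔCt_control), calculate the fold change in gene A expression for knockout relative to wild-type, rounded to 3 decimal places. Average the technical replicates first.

0.065

Mean Ct: gene A wild-type 20.025; gene A knockout 23.440; REF wild-type 15.785; REF knockout 15.265
ΔCt(wild-type) = 20.025 − 15.785 = 4.240
ΔCt(knockout) = 23.440 − 15.265 = 8.175
ΔΔCt = 8.175 − 4.240 = 3.935
Fold change = 2^(−3.935) = 0.0654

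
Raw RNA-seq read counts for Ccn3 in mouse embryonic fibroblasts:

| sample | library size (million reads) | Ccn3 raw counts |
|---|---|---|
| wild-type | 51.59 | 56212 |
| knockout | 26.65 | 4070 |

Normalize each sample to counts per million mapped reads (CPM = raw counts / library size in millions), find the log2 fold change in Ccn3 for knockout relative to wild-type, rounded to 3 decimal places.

CPM(wild-type) = 56212 / 51.59 = 1089.5910
CPM(knockout) = 4070 / 26.65 = 152.7205
Fold change = 152.7205 / 1089.5910 = 0.14016
log2(0.14016) = -2.8348

-2.835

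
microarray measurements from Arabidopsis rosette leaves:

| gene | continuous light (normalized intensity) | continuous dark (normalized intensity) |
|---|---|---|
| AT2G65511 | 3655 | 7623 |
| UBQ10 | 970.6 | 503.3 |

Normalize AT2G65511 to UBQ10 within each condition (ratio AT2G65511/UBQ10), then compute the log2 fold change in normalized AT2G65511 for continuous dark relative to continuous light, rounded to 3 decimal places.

AT2G65511/UBQ10 (continuous light) = 3655 / 970.6 = 3.7657
AT2G65511/UBQ10 (continuous dark) = 7623 / 503.3 = 15.146
Fold change = 15.146 / 3.7657 = 4.0221
log2(4.0221) = 2.0079

2.008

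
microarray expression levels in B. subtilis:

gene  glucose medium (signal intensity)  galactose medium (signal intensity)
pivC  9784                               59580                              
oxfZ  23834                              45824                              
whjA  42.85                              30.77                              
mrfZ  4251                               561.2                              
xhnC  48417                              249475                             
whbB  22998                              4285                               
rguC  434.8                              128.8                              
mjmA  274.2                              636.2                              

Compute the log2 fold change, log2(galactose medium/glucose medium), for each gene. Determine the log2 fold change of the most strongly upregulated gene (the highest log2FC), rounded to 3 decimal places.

log2(59580/9784) = 2.606  (pivC)
log2(45824/23834) = 0.943  (oxfZ)
log2(30.77/42.85) = -0.478  (whjA)
log2(561.2/4251) = -2.921  (mrfZ)
log2(249475/48417) = 2.365  (xhnC)
log2(4285/22998) = -2.424  (whbB)
log2(128.8/434.8) = -1.755  (rguC)
log2(636.2/274.2) = 1.214  (mjmA)
pivC is most strongly upregulated.

2.606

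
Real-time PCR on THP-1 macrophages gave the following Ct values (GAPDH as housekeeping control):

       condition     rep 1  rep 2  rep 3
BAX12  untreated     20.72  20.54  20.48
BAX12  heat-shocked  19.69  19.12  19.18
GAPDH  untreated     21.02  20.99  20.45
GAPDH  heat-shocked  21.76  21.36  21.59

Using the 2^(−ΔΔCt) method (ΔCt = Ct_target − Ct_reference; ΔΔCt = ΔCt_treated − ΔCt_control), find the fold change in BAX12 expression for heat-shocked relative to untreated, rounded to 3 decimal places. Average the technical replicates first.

4.000

Mean Ct: BAX12 untreated 20.580; BAX12 heat-shocked 19.330; GAPDH untreated 20.820; GAPDH heat-shocked 21.570
ΔCt(untreated) = 20.580 − 20.820 = -0.240
ΔCt(heat-shocked) = 19.330 − 21.570 = -2.240
ΔΔCt = -2.240 − (-0.240) = -2.000
Fold change = 2^(−(-2.000)) = 2^2.000 = 4.0000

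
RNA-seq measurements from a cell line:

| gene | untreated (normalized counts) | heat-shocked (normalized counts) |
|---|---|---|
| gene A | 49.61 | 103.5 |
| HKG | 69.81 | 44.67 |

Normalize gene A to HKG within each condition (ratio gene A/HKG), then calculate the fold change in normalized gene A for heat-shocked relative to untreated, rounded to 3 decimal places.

gene A/HKG (untreated) = 49.61 / 69.81 = 0.71064
gene A/HKG (heat-shocked) = 103.5 / 44.67 = 2.317
Fold change = 2.317 / 0.71064 = 3.2604

3.260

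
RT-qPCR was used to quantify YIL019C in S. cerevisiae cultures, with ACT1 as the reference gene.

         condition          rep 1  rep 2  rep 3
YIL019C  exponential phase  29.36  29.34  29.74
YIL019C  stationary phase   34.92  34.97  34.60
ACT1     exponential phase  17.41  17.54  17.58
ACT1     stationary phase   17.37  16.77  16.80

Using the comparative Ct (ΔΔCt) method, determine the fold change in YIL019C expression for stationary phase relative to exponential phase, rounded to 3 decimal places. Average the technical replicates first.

Mean Ct: YIL019C exponential phase 29.480; YIL019C stationary phase 34.830; ACT1 exponential phase 17.510; ACT1 stationary phase 16.980
ΔCt(exponential phase) = 29.480 − 17.510 = 11.970
ΔCt(stationary phase) = 34.830 − 16.980 = 17.850
ΔΔCt = 17.850 − 11.970 = 5.880
Fold change = 2^(−5.880) = 0.0170

0.017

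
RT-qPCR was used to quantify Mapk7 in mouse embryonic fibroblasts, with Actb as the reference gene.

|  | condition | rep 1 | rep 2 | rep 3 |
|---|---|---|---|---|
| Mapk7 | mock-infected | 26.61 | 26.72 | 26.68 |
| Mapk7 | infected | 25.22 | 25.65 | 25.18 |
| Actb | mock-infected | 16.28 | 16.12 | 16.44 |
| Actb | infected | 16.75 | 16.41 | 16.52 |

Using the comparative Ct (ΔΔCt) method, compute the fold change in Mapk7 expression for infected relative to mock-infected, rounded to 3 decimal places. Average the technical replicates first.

Mean Ct: Mapk7 mock-infected 26.670; Mapk7 infected 25.350; Actb mock-infected 16.280; Actb infected 16.560
ΔCt(mock-infected) = 26.670 − 16.280 = 10.390
ΔCt(infected) = 25.350 − 16.560 = 8.790
ΔΔCt = 8.790 − 10.390 = -1.600
Fold change = 2^(−(-1.600)) = 2^1.600 = 3.0314

3.031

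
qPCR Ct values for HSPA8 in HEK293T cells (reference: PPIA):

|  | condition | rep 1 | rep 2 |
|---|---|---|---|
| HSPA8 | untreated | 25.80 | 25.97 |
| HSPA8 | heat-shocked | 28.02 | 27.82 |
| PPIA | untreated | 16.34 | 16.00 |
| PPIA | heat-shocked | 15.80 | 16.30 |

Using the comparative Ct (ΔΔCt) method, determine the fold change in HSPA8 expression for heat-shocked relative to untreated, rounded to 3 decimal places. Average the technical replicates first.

Mean Ct: HSPA8 untreated 25.885; HSPA8 heat-shocked 27.920; PPIA untreated 16.170; PPIA heat-shocked 16.050
ΔCt(untreated) = 25.885 − 16.170 = 9.715
ΔCt(heat-shocked) = 27.920 − 16.050 = 11.870
ΔΔCt = 11.870 − 9.715 = 2.155
Fold change = 2^(−2.155) = 0.2245

0.225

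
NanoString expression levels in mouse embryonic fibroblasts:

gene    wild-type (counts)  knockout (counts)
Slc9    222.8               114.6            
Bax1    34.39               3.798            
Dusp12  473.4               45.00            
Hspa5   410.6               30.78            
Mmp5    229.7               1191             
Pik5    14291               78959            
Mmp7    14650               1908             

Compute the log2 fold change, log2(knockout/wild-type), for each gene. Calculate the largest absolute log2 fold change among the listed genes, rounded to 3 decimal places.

log2(114.6/222.8) = -0.959  (Slc9)
log2(3.798/34.39) = -3.179  (Bax1)
log2(45.00/473.4) = -3.395  (Dusp12)
log2(30.78/410.6) = -3.738  (Hspa5)
log2(1191/229.7) = 2.374  (Mmp5)
log2(78959/14291) = 2.466  (Pik5)
log2(1908/14650) = -2.941  (Mmp7)
The largest magnitude belongs to Hspa5.

3.738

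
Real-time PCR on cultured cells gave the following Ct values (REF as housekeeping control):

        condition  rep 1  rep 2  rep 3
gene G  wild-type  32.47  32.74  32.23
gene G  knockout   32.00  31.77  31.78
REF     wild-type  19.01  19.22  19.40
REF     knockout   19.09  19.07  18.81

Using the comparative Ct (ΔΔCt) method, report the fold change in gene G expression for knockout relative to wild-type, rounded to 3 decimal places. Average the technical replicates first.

Mean Ct: gene G wild-type 32.480; gene G knockout 31.850; REF wild-type 19.210; REF knockout 18.990
ΔCt(wild-type) = 32.480 − 19.210 = 13.270
ΔCt(knockout) = 31.850 − 18.990 = 12.860
ΔΔCt = 12.860 − 13.270 = -0.410
Fold change = 2^(−(-0.410)) = 2^0.410 = 1.3287

1.329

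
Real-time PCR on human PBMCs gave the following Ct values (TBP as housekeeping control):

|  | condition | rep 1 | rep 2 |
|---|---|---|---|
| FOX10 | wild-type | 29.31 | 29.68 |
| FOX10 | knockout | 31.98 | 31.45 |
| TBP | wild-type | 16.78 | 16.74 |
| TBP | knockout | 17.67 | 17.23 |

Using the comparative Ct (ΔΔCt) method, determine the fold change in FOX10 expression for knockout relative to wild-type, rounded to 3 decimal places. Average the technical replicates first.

0.346

Mean Ct: FOX10 wild-type 29.495; FOX10 knockout 31.715; TBP wild-type 16.760; TBP knockout 17.450
ΔCt(wild-type) = 29.495 − 16.760 = 12.735
ΔCt(knockout) = 31.715 − 17.450 = 14.265
ΔΔCt = 14.265 − 12.735 = 1.530
Fold change = 2^(−1.530) = 0.3463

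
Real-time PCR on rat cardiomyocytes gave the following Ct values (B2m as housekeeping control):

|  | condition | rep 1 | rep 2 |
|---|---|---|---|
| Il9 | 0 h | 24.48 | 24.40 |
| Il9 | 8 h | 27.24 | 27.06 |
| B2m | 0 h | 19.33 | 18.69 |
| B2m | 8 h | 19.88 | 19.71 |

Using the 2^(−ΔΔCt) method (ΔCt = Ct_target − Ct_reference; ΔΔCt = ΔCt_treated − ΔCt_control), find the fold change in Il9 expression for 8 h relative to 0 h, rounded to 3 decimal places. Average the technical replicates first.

0.263

Mean Ct: Il9 0 h 24.440; Il9 8 h 27.150; B2m 0 h 19.010; B2m 8 h 19.795
ΔCt(0 h) = 24.440 − 19.010 = 5.430
ΔCt(8 h) = 27.150 − 19.795 = 7.355
ΔΔCt = 7.355 − 5.430 = 1.925
Fold change = 2^(−1.925) = 0.2633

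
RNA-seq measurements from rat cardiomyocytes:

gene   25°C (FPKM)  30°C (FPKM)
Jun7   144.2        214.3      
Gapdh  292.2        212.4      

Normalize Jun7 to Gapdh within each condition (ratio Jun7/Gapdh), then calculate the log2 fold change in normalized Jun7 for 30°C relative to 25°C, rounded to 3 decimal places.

1.032

Jun7/Gapdh (25°C) = 144.2 / 292.2 = 0.4935
Jun7/Gapdh (30°C) = 214.3 / 212.4 = 1.0089
Fold change = 1.0089 / 0.4935 = 2.0445
log2(2.0445) = 1.0317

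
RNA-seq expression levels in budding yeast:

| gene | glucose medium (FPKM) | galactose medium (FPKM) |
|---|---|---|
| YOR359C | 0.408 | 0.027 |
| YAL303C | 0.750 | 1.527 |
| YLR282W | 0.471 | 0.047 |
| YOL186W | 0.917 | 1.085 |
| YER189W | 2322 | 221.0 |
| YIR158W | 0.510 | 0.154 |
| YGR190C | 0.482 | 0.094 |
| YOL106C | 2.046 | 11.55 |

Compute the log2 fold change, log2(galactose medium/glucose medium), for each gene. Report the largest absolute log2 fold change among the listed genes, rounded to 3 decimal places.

3.918

log2(0.027/0.408) = -3.918  (YOR359C)
log2(1.527/0.750) = 1.026  (YAL303C)
log2(0.047/0.471) = -3.325  (YLR282W)
log2(1.085/0.917) = 0.243  (YOL186W)
log2(221.0/2322) = -3.393  (YER189W)
log2(0.154/0.510) = -1.728  (YIR158W)
log2(0.094/0.482) = -2.358  (YGR190C)
log2(11.55/2.046) = 2.497  (YOL106C)
The largest magnitude belongs to YOR359C.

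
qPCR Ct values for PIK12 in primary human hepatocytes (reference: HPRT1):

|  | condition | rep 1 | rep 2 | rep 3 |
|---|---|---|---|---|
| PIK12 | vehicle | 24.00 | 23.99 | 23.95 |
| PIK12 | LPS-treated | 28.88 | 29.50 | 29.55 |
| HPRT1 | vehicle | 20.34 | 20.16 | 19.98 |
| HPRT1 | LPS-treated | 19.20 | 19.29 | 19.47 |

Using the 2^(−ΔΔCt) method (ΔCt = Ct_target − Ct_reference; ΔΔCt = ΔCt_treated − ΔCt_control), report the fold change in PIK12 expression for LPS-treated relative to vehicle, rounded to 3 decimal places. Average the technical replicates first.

Mean Ct: PIK12 vehicle 23.980; PIK12 LPS-treated 29.310; HPRT1 vehicle 20.160; HPRT1 LPS-treated 19.320
ΔCt(vehicle) = 23.980 − 20.160 = 3.820
ΔCt(LPS-treated) = 29.310 − 19.320 = 9.990
ΔΔCt = 9.990 − 3.820 = 6.170
Fold change = 2^(−6.170) = 0.0139

0.014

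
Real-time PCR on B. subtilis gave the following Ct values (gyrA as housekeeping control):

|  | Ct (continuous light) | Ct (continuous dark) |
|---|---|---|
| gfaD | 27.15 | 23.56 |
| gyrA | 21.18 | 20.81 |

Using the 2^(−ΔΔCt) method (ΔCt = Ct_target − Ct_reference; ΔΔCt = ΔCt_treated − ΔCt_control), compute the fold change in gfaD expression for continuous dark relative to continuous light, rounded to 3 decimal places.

ΔCt(continuous light) = 27.150 − 21.180 = 5.970
ΔCt(continuous dark) = 23.560 − 20.810 = 2.750
ΔΔCt = 2.750 − 5.970 = -3.220
Fold change = 2^(−(-3.220)) = 2^3.220 = 9.3179

9.318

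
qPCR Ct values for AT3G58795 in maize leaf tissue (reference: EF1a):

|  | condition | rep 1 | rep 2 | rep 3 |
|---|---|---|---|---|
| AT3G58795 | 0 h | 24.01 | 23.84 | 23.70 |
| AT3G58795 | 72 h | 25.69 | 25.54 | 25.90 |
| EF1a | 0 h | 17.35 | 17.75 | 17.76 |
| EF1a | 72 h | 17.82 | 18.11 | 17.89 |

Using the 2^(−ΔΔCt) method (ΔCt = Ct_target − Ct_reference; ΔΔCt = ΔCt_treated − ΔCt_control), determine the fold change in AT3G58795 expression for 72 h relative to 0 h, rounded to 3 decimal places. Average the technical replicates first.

0.344

Mean Ct: AT3G58795 0 h 23.850; AT3G58795 72 h 25.710; EF1a 0 h 17.620; EF1a 72 h 17.940
ΔCt(0 h) = 23.850 − 17.620 = 6.230
ΔCt(72 h) = 25.710 − 17.940 = 7.770
ΔΔCt = 7.770 − 6.230 = 1.540
Fold change = 2^(−1.540) = 0.3439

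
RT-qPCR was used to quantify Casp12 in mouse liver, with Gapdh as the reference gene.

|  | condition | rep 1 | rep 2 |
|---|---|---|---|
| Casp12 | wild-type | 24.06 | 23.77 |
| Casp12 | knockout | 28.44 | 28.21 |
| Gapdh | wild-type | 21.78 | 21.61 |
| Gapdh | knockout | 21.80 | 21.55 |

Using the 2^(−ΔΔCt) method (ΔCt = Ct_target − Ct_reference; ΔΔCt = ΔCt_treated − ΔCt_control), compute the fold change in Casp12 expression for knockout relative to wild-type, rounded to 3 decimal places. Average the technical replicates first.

Mean Ct: Casp12 wild-type 23.915; Casp12 knockout 28.325; Gapdh wild-type 21.695; Gapdh knockout 21.675
ΔCt(wild-type) = 23.915 − 21.695 = 2.220
ΔCt(knockout) = 28.325 − 21.675 = 6.650
ΔΔCt = 6.650 − 2.220 = 4.430
Fold change = 2^(−4.430) = 0.0464

0.046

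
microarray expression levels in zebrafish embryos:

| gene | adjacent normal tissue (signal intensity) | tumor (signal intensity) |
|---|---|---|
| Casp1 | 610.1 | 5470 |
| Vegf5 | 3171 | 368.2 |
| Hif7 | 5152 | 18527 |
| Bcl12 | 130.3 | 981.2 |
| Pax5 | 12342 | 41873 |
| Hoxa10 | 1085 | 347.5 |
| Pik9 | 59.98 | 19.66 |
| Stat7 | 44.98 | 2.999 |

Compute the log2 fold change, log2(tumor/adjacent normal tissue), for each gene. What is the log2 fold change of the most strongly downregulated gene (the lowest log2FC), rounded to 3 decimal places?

log2(5470/610.1) = 3.164  (Casp1)
log2(368.2/3171) = -3.106  (Vegf5)
log2(18527/5152) = 1.846  (Hif7)
log2(981.2/130.3) = 2.913  (Bcl12)
log2(41873/12342) = 1.762  (Pax5)
log2(347.5/1085) = -1.643  (Hoxa10)
log2(19.66/59.98) = -1.609  (Pik9)
log2(2.999/44.98) = -3.907  (Stat7)
Stat7 is most strongly downregulated.

-3.907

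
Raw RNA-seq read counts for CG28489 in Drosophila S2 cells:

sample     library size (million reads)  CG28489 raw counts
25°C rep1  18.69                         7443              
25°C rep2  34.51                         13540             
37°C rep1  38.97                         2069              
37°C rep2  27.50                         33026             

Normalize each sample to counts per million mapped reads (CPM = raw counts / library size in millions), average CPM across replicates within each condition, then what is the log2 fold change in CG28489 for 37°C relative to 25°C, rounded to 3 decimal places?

CPM(25°C rep1) = 7443 / 18.69 = 398.2343
CPM(25°C rep2) = 13540 / 34.51 = 392.3500
CPM(37°C rep1) = 2069 / 38.97 = 53.0921
CPM(37°C rep2) = 33026 / 27.50 = 1200.9455
mean CPM(25°C) = 395.2922; mean CPM(37°C) = 627.0188
Fold change = 627.0188 / 395.2922 = 1.58622
log2(1.58622) = 0.6656

0.666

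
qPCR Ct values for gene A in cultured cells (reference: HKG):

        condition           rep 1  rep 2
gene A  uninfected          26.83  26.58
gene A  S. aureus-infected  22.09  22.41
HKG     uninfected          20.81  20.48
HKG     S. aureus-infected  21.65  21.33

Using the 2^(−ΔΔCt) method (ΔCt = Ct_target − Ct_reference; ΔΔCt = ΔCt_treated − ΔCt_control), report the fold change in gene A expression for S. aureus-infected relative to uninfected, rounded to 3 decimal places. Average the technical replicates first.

Mean Ct: gene A uninfected 26.705; gene A S. aureus-infected 22.250; HKG uninfected 20.645; HKG S. aureus-infected 21.490
ΔCt(uninfected) = 26.705 − 20.645 = 6.060
ΔCt(S. aureus-infected) = 22.250 − 21.490 = 0.760
ΔΔCt = 0.760 − 6.060 = -5.300
Fold change = 2^(−(-5.300)) = 2^5.300 = 39.3966

39.397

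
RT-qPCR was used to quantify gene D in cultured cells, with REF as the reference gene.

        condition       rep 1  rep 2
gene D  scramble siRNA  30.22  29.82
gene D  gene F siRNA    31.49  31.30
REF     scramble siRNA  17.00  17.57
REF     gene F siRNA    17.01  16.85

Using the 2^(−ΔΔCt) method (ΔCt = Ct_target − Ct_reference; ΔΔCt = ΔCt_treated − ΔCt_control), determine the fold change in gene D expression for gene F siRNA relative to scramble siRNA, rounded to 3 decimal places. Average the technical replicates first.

Mean Ct: gene D scramble siRNA 30.020; gene D gene F siRNA 31.395; REF scramble siRNA 17.285; REF gene F siRNA 16.930
ΔCt(scramble siRNA) = 30.020 − 17.285 = 12.735
ΔCt(gene F siRNA) = 31.395 − 16.930 = 14.465
ΔΔCt = 14.465 − 12.735 = 1.730
Fold change = 2^(−1.730) = 0.3015

0.301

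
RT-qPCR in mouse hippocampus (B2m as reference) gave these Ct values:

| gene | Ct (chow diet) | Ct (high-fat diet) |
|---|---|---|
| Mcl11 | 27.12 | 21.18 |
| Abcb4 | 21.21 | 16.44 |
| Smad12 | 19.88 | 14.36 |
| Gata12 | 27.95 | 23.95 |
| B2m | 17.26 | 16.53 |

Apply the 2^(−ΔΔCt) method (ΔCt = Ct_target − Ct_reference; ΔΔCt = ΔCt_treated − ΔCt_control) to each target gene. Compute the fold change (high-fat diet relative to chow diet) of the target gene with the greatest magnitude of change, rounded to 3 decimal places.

Mcl11: ΔΔCt = (21.18−16.53) − (27.12−17.26) = 4.65 − 9.86 = -5.21; fold change = 2^5.21 = 37.014
Abcb4: ΔΔCt = (16.44−16.53) − (21.21−17.26) = -0.09 − 3.95 = -4.04; fold change = 2^4.04 = 16.450
Smad12: ΔΔCt = (14.36−16.53) − (19.88−17.26) = -2.17 − 2.62 = -4.79; fold change = 2^4.79 = 27.665
Gata12: ΔΔCt = (23.95−16.53) − (27.95−17.26) = 7.42 − 10.69 = -3.27; fold change = 2^3.27 = 9.646
Mcl11 has the largest |ΔΔCt| = 5.21.

37.014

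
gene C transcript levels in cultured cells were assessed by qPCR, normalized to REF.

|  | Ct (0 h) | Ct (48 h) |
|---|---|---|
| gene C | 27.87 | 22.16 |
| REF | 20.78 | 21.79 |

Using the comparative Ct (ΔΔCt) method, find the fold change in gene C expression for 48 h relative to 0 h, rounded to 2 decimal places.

ΔCt(0 h) = 27.870 − 20.780 = 7.090
ΔCt(48 h) = 22.160 − 21.790 = 0.370
ΔΔCt = 0.370 − 7.090 = -6.720
Fold change = 2^(−(-6.720)) = 2^6.720 = 105.420

105.42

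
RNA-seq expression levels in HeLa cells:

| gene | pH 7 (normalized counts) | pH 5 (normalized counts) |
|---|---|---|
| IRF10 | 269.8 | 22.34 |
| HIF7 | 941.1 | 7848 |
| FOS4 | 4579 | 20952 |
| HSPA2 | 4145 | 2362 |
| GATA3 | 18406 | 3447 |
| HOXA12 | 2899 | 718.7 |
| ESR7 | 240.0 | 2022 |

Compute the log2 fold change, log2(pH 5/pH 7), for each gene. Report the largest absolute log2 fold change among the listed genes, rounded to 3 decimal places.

3.594

log2(22.34/269.8) = -3.594  (IRF10)
log2(7848/941.1) = 3.060  (HIF7)
log2(20952/4579) = 2.194  (FOS4)
log2(2362/4145) = -0.811  (HSPA2)
log2(3447/18406) = -2.417  (GATA3)
log2(718.7/2899) = -2.012  (HOXA12)
log2(2022/240.0) = 3.075  (ESR7)
The largest magnitude belongs to IRF10.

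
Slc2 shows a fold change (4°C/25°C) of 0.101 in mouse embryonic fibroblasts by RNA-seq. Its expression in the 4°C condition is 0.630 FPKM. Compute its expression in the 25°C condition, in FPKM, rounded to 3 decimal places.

25°C expression = 0.630 / 0.101 = 6.238

6.238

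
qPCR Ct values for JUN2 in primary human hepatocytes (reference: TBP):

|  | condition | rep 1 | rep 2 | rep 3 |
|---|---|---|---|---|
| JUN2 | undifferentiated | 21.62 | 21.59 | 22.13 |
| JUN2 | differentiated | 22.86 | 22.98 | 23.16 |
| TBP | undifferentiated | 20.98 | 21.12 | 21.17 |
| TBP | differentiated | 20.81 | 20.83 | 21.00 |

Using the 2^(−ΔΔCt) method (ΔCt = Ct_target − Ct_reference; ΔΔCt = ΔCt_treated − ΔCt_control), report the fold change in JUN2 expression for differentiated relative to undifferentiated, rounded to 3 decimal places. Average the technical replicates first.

0.371

Mean Ct: JUN2 undifferentiated 21.780; JUN2 differentiated 23.000; TBP undifferentiated 21.090; TBP differentiated 20.880
ΔCt(undifferentiated) = 21.780 − 21.090 = 0.690
ΔCt(differentiated) = 23.000 − 20.880 = 2.120
ΔΔCt = 2.120 − 0.690 = 1.430
Fold change = 2^(−1.430) = 0.3711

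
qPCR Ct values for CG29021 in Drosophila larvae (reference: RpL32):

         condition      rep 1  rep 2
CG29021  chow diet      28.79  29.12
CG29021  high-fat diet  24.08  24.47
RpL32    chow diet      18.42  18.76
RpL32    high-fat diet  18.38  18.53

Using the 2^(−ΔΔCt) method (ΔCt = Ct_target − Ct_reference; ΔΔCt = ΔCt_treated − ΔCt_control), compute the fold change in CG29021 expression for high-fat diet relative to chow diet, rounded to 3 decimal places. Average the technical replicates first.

Mean Ct: CG29021 chow diet 28.955; CG29021 high-fat diet 24.275; RpL32 chow diet 18.590; RpL32 high-fat diet 18.455
ΔCt(chow diet) = 28.955 − 18.590 = 10.365
ΔCt(high-fat diet) = 24.275 − 18.455 = 5.820
ΔΔCt = 5.820 − 10.365 = -4.545
Fold change = 2^(−(-4.545)) = 2^4.545 = 23.3443

23.344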